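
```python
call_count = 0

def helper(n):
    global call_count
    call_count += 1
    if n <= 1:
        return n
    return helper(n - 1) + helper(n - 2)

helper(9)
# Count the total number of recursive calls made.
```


helper(9) calls helper(8) and helper(7); each non-base call branches into two more.
Let C(k) = total number of calls made by helper(k), including the call to helper(k) itself.
Base cases: C(0) = 1, C(1) = 1
Recurrence: C(k) = 1 + C(k-1) + C(k-2)
  C(2) = 1 + C(1) + C(0) = 1 + 1 + 1 = 3
  C(3) = 1 + C(2) + C(1) = 1 + 3 + 1 = 5
  C(4) = 1 + C(3) + C(2) = 1 + 5 + 3 = 9
  C(5) = 1 + C(4) + C(3) = 1 + 9 + 5 = 15
  C(6) = 1 + C(5) + C(4) = 1 + 15 + 9 = 25
  C(7) = 1 + C(6) + C(5) = 1 + 25 + 15 = 41
  C(8) = 1 + C(7) + C(6) = 1 + 41 + 25 = 67
  C(9) = 1 + C(8) + C(7) = 1 + 67 + 41 = 109
Total calls = C(9) = 109


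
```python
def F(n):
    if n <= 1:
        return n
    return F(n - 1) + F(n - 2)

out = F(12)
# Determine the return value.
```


F(12)
= F(11) + F(10)
= (F(10) + F(9)) + F(10)
Computing bottom-up: F(0)=0, F(1)=1, F(2)=1, F(3)=2, F(4)=3, F(5)=5, F(6)=8, F(7)=13, F(8)=21, F(9)=34, F(10)=55, F(11)=89, F(12)=144
= 144


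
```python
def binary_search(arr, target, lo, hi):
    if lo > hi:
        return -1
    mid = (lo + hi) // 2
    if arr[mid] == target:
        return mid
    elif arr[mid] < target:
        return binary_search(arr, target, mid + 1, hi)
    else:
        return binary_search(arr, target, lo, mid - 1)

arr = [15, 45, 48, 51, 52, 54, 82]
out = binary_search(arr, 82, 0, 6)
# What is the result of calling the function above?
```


binary_search(arr, 82, 0, 6)
lo=0, hi=6, mid=3, arr[mid]=51
51 < 82, search right half
lo=4, hi=6, mid=5, arr[mid]=54
54 < 82, search right half
lo=6, hi=6, mid=6, arr[mid]=82
arr[6] == 82, found at index 6
= 6


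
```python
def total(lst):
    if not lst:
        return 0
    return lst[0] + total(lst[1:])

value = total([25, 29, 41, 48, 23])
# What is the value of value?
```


total([25, 29, 41, 48, 23])
= 25 + total([29, 41, 48, 23])
= 25 + 29 + total([41, 48, 23])
= 25 + 29 + 41 + total([48, 23])
= 25 + 29 + 41 + 48 + total([23])
= 25 + 29 + 41 + 48 + 23 + total([])
= 25 + 29 + 41 + 48 + 23 + 0
= 166


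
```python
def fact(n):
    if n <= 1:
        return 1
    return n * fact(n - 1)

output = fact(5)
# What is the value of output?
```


fact(5)
= 5 * fact(4)
= 5 * 4 * fact(3)
= 5 * 4 * 3 * fact(2)
= 5 * 4 * 3 * 2 * fact(1)
= 5 * 4 * 3 * 2 * 1
= 120


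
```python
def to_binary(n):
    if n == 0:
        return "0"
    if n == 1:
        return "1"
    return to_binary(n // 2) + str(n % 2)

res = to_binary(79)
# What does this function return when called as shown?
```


to_binary(79)
= to_binary(39) + "1"
= to_binary(19) + "1" + "1"
= to_binary(9) + "1" + "1" + "1"
= to_binary(4) + "1" + "1" + "1" + "1"
= to_binary(2) + "0" + "1" + "1" + "1" + "1"
= to_binary(1) + "0" + "0" + "1" + "1" + "1" + "1"
= "1" + "0" + "0" + "1" + "1" + "1" + "1"
= "1001111"


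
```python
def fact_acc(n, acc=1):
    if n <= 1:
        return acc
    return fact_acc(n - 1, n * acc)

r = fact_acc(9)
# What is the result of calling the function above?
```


fact_acc(9, 1)
= fact_acc(8, 9 * 1) = fact_acc(8, 9)
= fact_acc(7, 8 * 9) = fact_acc(7, 72)
= fact_acc(6, 7 * 72) = fact_acc(6, 504)
= fact_acc(5, 6 * 504) = fact_acc(5, 3024)
= fact_acc(4, 5 * 3024) = fact_acc(4, 15120)
= fact_acc(3, 4 * 15120) = fact_acc(3, 60480)
= fact_acc(2, 3 * 60480) = fact_acc(2, 181440)
= fact_acc(1, 2 * 181440) = fact_acc(1, 362880)
n <= 1, return acc = 362880


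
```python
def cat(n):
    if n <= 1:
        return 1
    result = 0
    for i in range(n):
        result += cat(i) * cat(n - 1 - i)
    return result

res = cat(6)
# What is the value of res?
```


cat(6)
= sum of cat(i) * cat(6-1-i) for i in 0..5
First compute sub-values bottom-up:
  cat(0) = 1, cat(1) = 1
  cat(2) = 1*1 + 1*1 = 2
  cat(3) = 1*2 + 1*1 + 2*1 = 5
  cat(4) = 1*5 + 1*2 + 2*1 + 5*1 = 14
  cat(5) = 1*14 + 1*5 + 2*2 + 5*1 + 14*1 = 42
Now cat(6):
  cat(0)*cat(5) = 1*42 = 42
  cat(1)*cat(4) = 1*14 = 14
  cat(2)*cat(3) = 2*5 = 10
  cat(3)*cat(2) = 5*2 = 10
  cat(4)*cat(1) = 14*1 = 14
  cat(5)*cat(0) = 42*1 = 42
= 42 + 14 + 10 + 10 + 14 + 42
= 132


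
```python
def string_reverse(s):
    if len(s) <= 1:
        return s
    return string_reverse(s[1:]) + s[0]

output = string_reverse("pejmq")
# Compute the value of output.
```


string_reverse("pejmq")
= string_reverse("ejmq") + "p"
= string_reverse("jmq") + "e" + "p"
= string_reverse("mq") + "j" + "e" + "p"
= string_reverse("q") + "m" + "j" + "e" + "p"
= "q" + "m" + "j" + "e" + "p"
= "qmjep"


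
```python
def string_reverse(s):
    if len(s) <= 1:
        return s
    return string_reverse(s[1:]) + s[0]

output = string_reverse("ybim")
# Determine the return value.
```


string_reverse("ybim")
= string_reverse("bim") + "y"
= string_reverse("im") + "b" + "y"
= string_reverse("m") + "i" + "b" + "y"
= "m" + "i" + "b" + "y"
= "miby"


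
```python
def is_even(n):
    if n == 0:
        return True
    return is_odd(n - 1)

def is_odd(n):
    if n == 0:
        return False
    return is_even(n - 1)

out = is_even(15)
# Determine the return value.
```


is_even(15)
= is_odd(14)
= is_even(13)
= is_odd(12)
= is_even(11)
= is_odd(10)
= is_even(9)
= is_odd(8)
= is_even(7)
= is_odd(6)
= is_even(5)
= is_odd(4)
= is_even(3)
= is_odd(2)
= is_even(1)
= is_odd(0)
n == 0: return False
= False


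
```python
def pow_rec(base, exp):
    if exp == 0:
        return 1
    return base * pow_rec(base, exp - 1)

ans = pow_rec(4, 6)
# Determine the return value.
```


pow_rec(4, 6)
= 4 * pow_rec(4, 5)
= 4 * 4 * pow_rec(4, 4)
= 4 * 4 * 4 * pow_rec(4, 3)
= 4 * 4 * 4 * 4 * pow_rec(4, 2)
= 4 * 4 * 4 * 4 * 4 * pow_rec(4, 1)
= 4 * 4 * 4 * 4 * 4 * 4 * pow_rec(4, 0)
= 4 * 4 * 4 * 4 * 4 * 4 * 1
= 4096


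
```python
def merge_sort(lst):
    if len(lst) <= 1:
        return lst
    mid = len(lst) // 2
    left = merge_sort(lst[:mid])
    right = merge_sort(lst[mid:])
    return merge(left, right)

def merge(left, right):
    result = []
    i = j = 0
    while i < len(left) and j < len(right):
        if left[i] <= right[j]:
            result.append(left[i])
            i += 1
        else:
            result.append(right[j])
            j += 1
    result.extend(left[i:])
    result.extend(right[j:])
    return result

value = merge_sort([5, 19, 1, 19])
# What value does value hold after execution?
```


merge_sort([5, 19, 1, 19])
Split into [5, 19] and [1, 19]
Left sorted: [5, 19]
Right sorted: [1, 19]
Merge [5, 19] and [1, 19]
= [1, 5, 19, 19]


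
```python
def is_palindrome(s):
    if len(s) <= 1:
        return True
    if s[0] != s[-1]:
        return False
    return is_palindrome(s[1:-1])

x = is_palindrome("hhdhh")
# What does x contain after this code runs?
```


is_palindrome("hhdhh")
"hhdhh": s[0]='h' == s[-1]='h' -> is_palindrome("hdh")
"hdh": s[0]='h' == s[-1]='h' -> is_palindrome("d")
"d": len <= 1 -> True
= True


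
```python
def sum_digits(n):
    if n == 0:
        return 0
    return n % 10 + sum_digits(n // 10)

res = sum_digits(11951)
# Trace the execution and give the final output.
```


sum_digits(11951)
= 1 + sum_digits(1195)
= 1 + 5 + sum_digits(119)
= 1 + 5 + 9 + sum_digits(11)
= 1 + 5 + 9 + 1 + sum_digits(1)
= 1 + 5 + 9 + 1 + 1 + sum_digits(0)
= 1 + 5 + 9 + 1 + 1 + 0
= 17


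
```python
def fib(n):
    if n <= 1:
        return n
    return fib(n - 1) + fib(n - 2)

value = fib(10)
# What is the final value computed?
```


fib(10)
= fib(9) + fib(8)
= (fib(8) + fib(7)) + fib(8)
Computing bottom-up: fib(0)=0, fib(1)=1, fib(2)=1, fib(3)=2, fib(4)=3, fib(5)=5, fib(6)=8, fib(7)=13, fib(8)=21, fib(9)=34, fib(10)=55
= 55


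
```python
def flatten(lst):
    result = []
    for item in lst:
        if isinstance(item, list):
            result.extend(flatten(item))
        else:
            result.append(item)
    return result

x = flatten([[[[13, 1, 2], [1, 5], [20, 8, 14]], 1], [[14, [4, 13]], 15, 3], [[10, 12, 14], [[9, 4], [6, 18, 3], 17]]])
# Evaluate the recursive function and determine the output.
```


flatten([[[[13, 1, 2], [1, 5], [20, 8, 14]], 1], [[14, [4, 13]], 15, 3], [[10, 12, 14], [[9, 4], [6, 18, 3], 17]]])
Processing each element:
  [[[13, 1, 2], [1, 5], [20, 8, 14]], 1] is a list -> flatten recursively -> [13, 1, 2, 1, 5, 20, 8, 14, 1]
  [[14, [4, 13]], 15, 3] is a list -> flatten recursively -> [14, 4, 13, 15, 3]
  [[10, 12, 14], [[9, 4], [6, 18, 3], 17]] is a list -> flatten recursively -> [10, 12, 14, 9, 4, 6, 18, 3, 17]
= [13, 1, 2, 1, 5, 20, 8, 14, 1, 14, 4, 13, 15, 3, 10, 12, 14, 9, 4, 6, 18, 3, 17]


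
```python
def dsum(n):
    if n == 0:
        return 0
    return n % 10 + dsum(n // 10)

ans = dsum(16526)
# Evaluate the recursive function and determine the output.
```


dsum(16526)
= 6 + dsum(1652)
= 6 + 2 + dsum(165)
= 6 + 2 + 5 + dsum(16)
= 6 + 2 + 5 + 6 + dsum(1)
= 6 + 2 + 5 + 6 + 1 + dsum(0)
= 6 + 2 + 5 + 6 + 1 + 0
= 20


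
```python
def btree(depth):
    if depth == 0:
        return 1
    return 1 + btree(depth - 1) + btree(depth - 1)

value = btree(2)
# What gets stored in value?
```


btree(2)
= 1 + btree(1) + btree(1)
= 1 + 2 * btree(1)
btree(k) = 2^(k+1) - 1
btree(0) = 1
btree(1) = 3
btree(2) = 7
btree(2) = 2^3 - 1 = 7


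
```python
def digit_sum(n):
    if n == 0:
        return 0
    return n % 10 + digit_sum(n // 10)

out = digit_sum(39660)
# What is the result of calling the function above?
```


digit_sum(39660)
= 0 + digit_sum(3966)
= 0 + 6 + digit_sum(396)
= 0 + 6 + 6 + digit_sum(39)
= 0 + 6 + 6 + 9 + digit_sum(3)
= 0 + 6 + 6 + 9 + 3 + digit_sum(0)
= 0 + 6 + 6 + 9 + 3 + 0
= 24


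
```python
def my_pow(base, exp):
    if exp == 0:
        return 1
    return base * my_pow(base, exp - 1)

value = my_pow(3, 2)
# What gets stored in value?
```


my_pow(3, 2)
= 3 * my_pow(3, 1)
= 3 * 3 * my_pow(3, 0)
= 3 * 3 * 1
= 9


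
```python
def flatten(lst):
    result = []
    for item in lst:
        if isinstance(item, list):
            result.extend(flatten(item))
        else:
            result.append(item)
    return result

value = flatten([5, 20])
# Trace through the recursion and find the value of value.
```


flatten([5, 20])
Processing each element:
  5 is not a list -> append 5
  20 is not a list -> append 20
= [5, 20]


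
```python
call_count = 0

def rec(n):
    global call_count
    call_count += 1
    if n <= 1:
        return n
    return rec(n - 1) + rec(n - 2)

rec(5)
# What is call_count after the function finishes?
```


rec(5) calls rec(4) and rec(3); each non-base call branches into two more.
Let C(k) = total number of calls made by rec(k), including the call to rec(k) itself.
Base cases: C(0) = 1, C(1) = 1
Recurrence: C(k) = 1 + C(k-1) + C(k-2)
  C(2) = 1 + C(1) + C(0) = 1 + 1 + 1 = 3
  C(3) = 1 + C(2) + C(1) = 1 + 3 + 1 = 5
  C(4) = 1 + C(3) + C(2) = 1 + 5 + 3 = 9
  C(5) = 1 + C(4) + C(3) = 1 + 9 + 5 = 15
Total calls = C(5) = 15


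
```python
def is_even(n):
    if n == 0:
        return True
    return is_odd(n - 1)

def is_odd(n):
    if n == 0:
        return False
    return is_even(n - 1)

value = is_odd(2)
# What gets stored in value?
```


is_odd(2)
= is_even(1)
= is_odd(0)
n == 0: return False
= False


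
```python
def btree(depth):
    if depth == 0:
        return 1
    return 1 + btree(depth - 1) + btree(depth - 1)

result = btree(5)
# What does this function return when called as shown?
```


btree(5)
= 1 + btree(4) + btree(4)
= 1 + 2 * btree(4)
btree(k) = 2^(k+1) - 1
btree(0) = 1
btree(1) = 3
btree(2) = 7
btree(3) = 15
btree(4) = 31
btree(5) = 2^6 - 1 = 63


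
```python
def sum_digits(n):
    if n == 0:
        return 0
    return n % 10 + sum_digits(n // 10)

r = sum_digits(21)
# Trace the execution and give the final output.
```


sum_digits(21)
= 1 + sum_digits(2)
= 1 + 2 + sum_digits(0)
= 1 + 2 + 0
= 3


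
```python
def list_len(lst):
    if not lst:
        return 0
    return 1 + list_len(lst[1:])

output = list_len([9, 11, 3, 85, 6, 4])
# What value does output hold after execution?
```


list_len([9, 11, 3, 85, 6, 4])
= 1 + list_len([11, 3, 85, 6, 4])
= 1 + 1 + list_len([3, 85, 6, 4])
= 1 + 1 + 1 + list_len([85, 6, 4])
= 1 + 1 + 1 + 1 + list_len([6, 4])
= 1 + 1 + 1 + 1 + 1 + list_len([4])
= 1 + 1 + 1 + 1 + 1 + 1 + list_len([])
= 1 + 1 + 1 + 1 + 1 + 1 + 0
= 6


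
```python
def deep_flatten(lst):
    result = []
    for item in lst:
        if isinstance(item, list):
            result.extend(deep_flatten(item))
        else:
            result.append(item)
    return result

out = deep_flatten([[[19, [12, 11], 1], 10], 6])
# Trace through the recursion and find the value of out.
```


deep_flatten([[[19, [12, 11], 1], 10], 6])
Processing each element:
  [[19, [12, 11], 1], 10] is a list -> deep_flatten recursively -> [19, 12, 11, 1, 10]
  6 is not a list -> append 6
= [19, 12, 11, 1, 10, 6]


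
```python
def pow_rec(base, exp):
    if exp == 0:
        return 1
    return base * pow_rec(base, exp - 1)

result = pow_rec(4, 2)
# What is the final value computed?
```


pow_rec(4, 2)
= 4 * pow_rec(4, 1)
= 4 * 4 * pow_rec(4, 0)
= 4 * 4 * 1
= 16


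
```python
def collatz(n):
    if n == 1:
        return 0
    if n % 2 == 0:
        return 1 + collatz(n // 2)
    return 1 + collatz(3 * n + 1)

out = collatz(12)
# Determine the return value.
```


collatz(12)
12 is even -> collatz(6)
6 is even -> collatz(3)
3 is odd -> 3*3+1 = 10 -> collatz(10)
10 is even -> collatz(5)
5 is odd -> 3*5+1 = 16 -> collatz(16)
16 is even -> collatz(8)
8 is even -> collatz(4)
4 is even -> collatz(2)
2 is even -> collatz(1)
Reached 1 after 9 steps
= 9


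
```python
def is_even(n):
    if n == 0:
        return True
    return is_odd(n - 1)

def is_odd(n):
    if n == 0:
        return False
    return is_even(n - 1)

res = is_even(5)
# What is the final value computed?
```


is_even(5)
= is_odd(4)
= is_even(3)
= is_odd(2)
= is_even(1)
= is_odd(0)
n == 0: return False
= False


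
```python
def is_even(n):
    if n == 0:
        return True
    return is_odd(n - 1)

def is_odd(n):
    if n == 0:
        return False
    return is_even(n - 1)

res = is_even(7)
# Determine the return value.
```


is_even(7)
= is_odd(6)
= is_even(5)
= is_odd(4)
= is_even(3)
= is_odd(2)
= is_even(1)
= is_odd(0)
n == 0: return False
= False


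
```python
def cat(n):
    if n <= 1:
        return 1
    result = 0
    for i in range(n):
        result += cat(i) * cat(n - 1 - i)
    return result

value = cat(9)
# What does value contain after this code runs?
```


cat(9)
= sum of cat(i) * cat(9-1-i) for i in 0..8
First compute sub-values bottom-up:
  cat(0) = 1, cat(1) = 1
  cat(2) = 1*1 + 1*1 = 2
  cat(3) = 1*2 + 1*1 + 2*1 = 5
  cat(4) = 1*5 + 1*2 + 2*1 + 5*1 = 14
  cat(5) = 1*14 + 1*5 + 2*2 + 5*1 + 14*1 = 42
  cat(6) = 1*42 + 1*14 + 2*5 + 5*2 + 14*1 + 42*1 = 132
  cat(7) = 1*132 + 1*42 + 2*14 + 5*5 + 14*2 + 42*1 + 132*1 = 429
  cat(8) = 1*429 + 1*132 + 2*42 + 5*14 + 14*5 + 42*2 + 132*1 + 429*1 = 1430
Now cat(9):
  cat(0)*cat(8) = 1*1430 = 1430
  cat(1)*cat(7) = 1*429 = 429
  cat(2)*cat(6) = 2*132 = 264
  cat(3)*cat(5) = 5*42 = 210
  cat(4)*cat(4) = 14*14 = 196
  cat(5)*cat(3) = 42*5 = 210
  cat(6)*cat(2) = 132*2 = 264
  cat(7)*cat(1) = 429*1 = 429
  cat(8)*cat(0) = 1430*1 = 1430
= 1430 + 429 + 264 + 210 + 196 + 210 + 264 + 429 + 1430
= 4862


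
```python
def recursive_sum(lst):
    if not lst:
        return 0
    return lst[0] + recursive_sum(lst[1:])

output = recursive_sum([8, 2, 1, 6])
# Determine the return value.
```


recursive_sum([8, 2, 1, 6])
= 8 + recursive_sum([2, 1, 6])
= 8 + 2 + recursive_sum([1, 6])
= 8 + 2 + 1 + recursive_sum([6])
= 8 + 2 + 1 + 6 + recursive_sum([])
= 8 + 2 + 1 + 6 + 0
= 17


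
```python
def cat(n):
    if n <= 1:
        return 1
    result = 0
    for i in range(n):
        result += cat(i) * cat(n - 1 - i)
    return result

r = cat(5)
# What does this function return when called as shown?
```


cat(5)
= sum of cat(i) * cat(5-1-i) for i in 0..4
First compute sub-values bottom-up:
  cat(0) = 1, cat(1) = 1
  cat(2) = 1*1 + 1*1 = 2
  cat(3) = 1*2 + 1*1 + 2*1 = 5
  cat(4) = 1*5 + 1*2 + 2*1 + 5*1 = 14
Now cat(5):
  cat(0)*cat(4) = 1*14 = 14
  cat(1)*cat(3) = 1*5 = 5
  cat(2)*cat(2) = 2*2 = 4
  cat(3)*cat(1) = 5*1 = 5
  cat(4)*cat(0) = 14*1 = 14
= 14 + 5 + 4 + 5 + 14
= 42


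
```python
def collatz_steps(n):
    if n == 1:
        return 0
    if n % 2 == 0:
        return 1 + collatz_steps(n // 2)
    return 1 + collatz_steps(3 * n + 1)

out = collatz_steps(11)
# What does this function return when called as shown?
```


collatz_steps(11)
11 is odd -> 3*11+1 = 34 -> collatz_steps(34)
34 is even -> collatz_steps(17)
17 is odd -> 3*17+1 = 52 -> collatz_steps(52)
52 is even -> collatz_steps(26)
26 is even -> collatz_steps(13)
13 is odd -> 3*13+1 = 40 -> collatz_steps(40)
40 is even -> collatz_steps(20)
20 is even -> collatz_steps(10)
10 is even -> collatz_steps(5)
5 is odd -> 3*5+1 = 16 -> collatz_steps(16)
16 is even -> collatz_steps(8)
8 is even -> collatz_steps(4)
4 is even -> collatz_steps(2)
2 is even -> collatz_steps(1)
Reached 1 after 14 steps
= 14


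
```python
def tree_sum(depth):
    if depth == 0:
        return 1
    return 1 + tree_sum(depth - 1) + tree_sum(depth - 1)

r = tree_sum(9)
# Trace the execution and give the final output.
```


tree_sum(9)
= 1 + tree_sum(8) + tree_sum(8)
= 1 + 2 * tree_sum(8)
tree_sum(k) = 2^(k+1) - 1
tree_sum(0) = 1
tree_sum(1) = 3
tree_sum(2) = 7
tree_sum(3) = 15
tree_sum(4) = 31
tree_sum(9) = 2^10 - 1 = 1023


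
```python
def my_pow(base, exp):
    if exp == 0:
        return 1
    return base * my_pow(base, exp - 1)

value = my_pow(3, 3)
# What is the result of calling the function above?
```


my_pow(3, 3)
= 3 * my_pow(3, 2)
= 3 * 3 * my_pow(3, 1)
= 3 * 3 * 3 * my_pow(3, 0)
= 3 * 3 * 3 * 1
= 27


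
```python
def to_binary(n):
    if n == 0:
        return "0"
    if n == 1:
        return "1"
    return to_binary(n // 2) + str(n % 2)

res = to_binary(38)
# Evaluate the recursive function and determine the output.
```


to_binary(38)
= to_binary(19) + "0"
= to_binary(9) + "1" + "0"
= to_binary(4) + "1" + "1" + "0"
= to_binary(2) + "0" + "1" + "1" + "0"
= to_binary(1) + "0" + "0" + "1" + "1" + "0"
= "1" + "0" + "0" + "1" + "1" + "0"
= "100110"


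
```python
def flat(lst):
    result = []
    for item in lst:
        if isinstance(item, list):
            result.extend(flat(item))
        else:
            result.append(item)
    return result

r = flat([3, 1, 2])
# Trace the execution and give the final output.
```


flat([3, 1, 2])
Processing each element:
  3 is not a list -> append 3
  1 is not a list -> append 1
  2 is not a list -> append 2
= [3, 1, 2]


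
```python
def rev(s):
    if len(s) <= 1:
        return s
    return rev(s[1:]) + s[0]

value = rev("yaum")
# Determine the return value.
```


rev("yaum")
= rev("aum") + "y"
= rev("um") + "a" + "y"
= rev("m") + "u" + "a" + "y"
= "m" + "u" + "a" + "y"
= "muay"


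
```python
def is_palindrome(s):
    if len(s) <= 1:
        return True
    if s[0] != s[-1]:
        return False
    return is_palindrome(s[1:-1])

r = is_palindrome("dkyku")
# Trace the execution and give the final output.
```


is_palindrome("dkyku")
"dkyku": s[0]='d' != s[-1]='u' -> False
= False


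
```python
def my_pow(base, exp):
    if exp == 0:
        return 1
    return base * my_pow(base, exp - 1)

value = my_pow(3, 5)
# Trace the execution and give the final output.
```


my_pow(3, 5)
= 3 * my_pow(3, 4)
= 3 * 3 * my_pow(3, 3)
= 3 * 3 * 3 * my_pow(3, 2)
= 3 * 3 * 3 * 3 * my_pow(3, 1)
= 3 * 3 * 3 * 3 * 3 * my_pow(3, 0)
= 3 * 3 * 3 * 3 * 3 * 1
= 243


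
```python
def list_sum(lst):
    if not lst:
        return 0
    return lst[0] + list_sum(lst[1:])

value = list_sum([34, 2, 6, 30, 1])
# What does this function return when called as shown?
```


list_sum([34, 2, 6, 30, 1])
= 34 + list_sum([2, 6, 30, 1])
= 34 + 2 + list_sum([6, 30, 1])
= 34 + 2 + 6 + list_sum([30, 1])
= 34 + 2 + 6 + 30 + list_sum([1])
= 34 + 2 + 6 + 30 + 1 + list_sum([])
= 34 + 2 + 6 + 30 + 1 + 0
= 73


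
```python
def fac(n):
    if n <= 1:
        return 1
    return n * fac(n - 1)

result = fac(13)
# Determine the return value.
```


fac(13)
= 13 * fac(12)
= 13 * 12 * fac(11)
= 13 * 12 * 11 * fac(10)
= 13 * 12 * 11 * 10 * fac(9)
= 13 * 12 * 11 * 10 * 9 * fac(8)
= 13 * 12 * 11 * 10 * 9 * 8 * fac(7)
= 13 * 12 * 11 * 10 * 9 * 8 * 7 * fac(6)
= 13 * 12 * 11 * 10 * 9 * 8 * 7 * 6 * fac(5)
= 13 * 12 * 11 * 10 * 9 * 8 * 7 * 6 * 5 * fac(4)
= 13 * 12 * 11 * 10 * 9 * 8 * 7 * 6 * 5 * 4 * fac(3)
= 13 * 12 * 11 * 10 * 9 * 8 * 7 * 6 * 5 * 4 * 3 * fac(2)
= 13 * 12 * 11 * 10 * 9 * 8 * 7 * 6 * 5 * 4 * 3 * 2 * fac(1)
= 13 * 12 * 11 * 10 * 9 * 8 * 7 * 6 * 5 * 4 * 3 * 2 * 1
= 6227020800


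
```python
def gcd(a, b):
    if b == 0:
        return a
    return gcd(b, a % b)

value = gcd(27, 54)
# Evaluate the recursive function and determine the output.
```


gcd(27, 54)
= gcd(54, 27 % 54) = gcd(54, 27)
= gcd(27, 54 % 27) = gcd(27, 0)
b == 0, return a = 27


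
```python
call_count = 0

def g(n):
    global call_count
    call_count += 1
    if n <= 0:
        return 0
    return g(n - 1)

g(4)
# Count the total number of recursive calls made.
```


g(4) calls g(3) calls ... calls g(0)
Total calls: 4 + 1 (for base case) = 5


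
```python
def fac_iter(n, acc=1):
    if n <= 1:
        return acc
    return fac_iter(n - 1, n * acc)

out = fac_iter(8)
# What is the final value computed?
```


fac_iter(8, 1)
= fac_iter(7, 8 * 1) = fac_iter(7, 8)
= fac_iter(6, 7 * 8) = fac_iter(6, 56)
= fac_iter(5, 6 * 56) = fac_iter(5, 336)
= fac_iter(4, 5 * 336) = fac_iter(4, 1680)
= fac_iter(3, 4 * 1680) = fac_iter(3, 6720)
= fac_iter(2, 3 * 6720) = fac_iter(2, 20160)
= fac_iter(1, 2 * 20160) = fac_iter(1, 40320)
n <= 1, return acc = 40320


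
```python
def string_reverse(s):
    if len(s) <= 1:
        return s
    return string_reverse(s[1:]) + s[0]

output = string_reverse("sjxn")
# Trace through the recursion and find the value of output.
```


string_reverse("sjxn")
= string_reverse("jxn") + "s"
= string_reverse("xn") + "j" + "s"
= string_reverse("n") + "x" + "j" + "s"
= "n" + "x" + "j" + "s"
= "nxjs"


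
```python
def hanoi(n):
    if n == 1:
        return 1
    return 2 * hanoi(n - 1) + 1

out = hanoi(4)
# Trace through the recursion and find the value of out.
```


hanoi(4)
= 2 * hanoi(3) + 1
= 2 * (2 * hanoi(2) + 1) + 1
= 2 * (2 * (2 * hanoi(1) + 1) + 1) + 1
Now compute bottom-up:
hanoi(1) = 1
hanoi(2) = 2 * 1 + 1 = 3
hanoi(3) = 2 * 3 + 1 = 7
hanoi(4) = 2 * 7 + 1 = 15
= 15


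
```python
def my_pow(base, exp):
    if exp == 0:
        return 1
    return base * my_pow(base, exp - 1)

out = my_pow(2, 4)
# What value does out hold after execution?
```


my_pow(2, 4)
= 2 * my_pow(2, 3)
= 2 * 2 * my_pow(2, 2)
= 2 * 2 * 2 * my_pow(2, 1)
= 2 * 2 * 2 * 2 * my_pow(2, 0)
= 2 * 2 * 2 * 2 * 1
= 16


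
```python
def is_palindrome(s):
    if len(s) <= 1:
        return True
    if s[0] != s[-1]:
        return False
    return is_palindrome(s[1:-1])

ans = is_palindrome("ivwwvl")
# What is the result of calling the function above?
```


is_palindrome("ivwwvl")
"ivwwvl": s[0]='i' != s[-1]='l' -> False
= False


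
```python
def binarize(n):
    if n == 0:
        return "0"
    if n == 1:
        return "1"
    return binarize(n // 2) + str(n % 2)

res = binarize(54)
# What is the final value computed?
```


binarize(54)
= binarize(27) + "0"
= binarize(13) + "1" + "0"
= binarize(6) + "1" + "1" + "0"
= binarize(3) + "0" + "1" + "1" + "0"
= binarize(1) + "1" + "0" + "1" + "1" + "0"
= "1" + "1" + "0" + "1" + "1" + "0"
= "110110"


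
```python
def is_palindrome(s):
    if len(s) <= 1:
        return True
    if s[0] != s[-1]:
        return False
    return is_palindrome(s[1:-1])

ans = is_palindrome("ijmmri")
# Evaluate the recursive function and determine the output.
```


is_palindrome("ijmmri")
"ijmmri": s[0]='i' == s[-1]='i' -> is_palindrome("jmmr")
"jmmr": s[0]='j' != s[-1]='r' -> False
= False


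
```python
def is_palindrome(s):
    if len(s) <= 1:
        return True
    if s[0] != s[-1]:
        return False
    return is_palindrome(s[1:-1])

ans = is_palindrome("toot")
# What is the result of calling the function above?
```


is_palindrome("toot")
"toot": s[0]='t' == s[-1]='t' -> is_palindrome("oo")
"oo": s[0]='o' == s[-1]='o' -> is_palindrome("")
"": len <= 1 -> True
= True


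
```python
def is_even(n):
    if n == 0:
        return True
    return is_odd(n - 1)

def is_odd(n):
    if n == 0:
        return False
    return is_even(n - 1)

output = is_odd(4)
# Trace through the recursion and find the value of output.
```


is_odd(4)
= is_even(3)
= is_odd(2)
= is_even(1)
= is_odd(0)
n == 0: return False
= False


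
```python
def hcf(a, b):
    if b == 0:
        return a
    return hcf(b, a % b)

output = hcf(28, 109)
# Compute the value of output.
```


hcf(28, 109)
= hcf(109, 28 % 109) = hcf(109, 28)
= hcf(28, 109 % 28) = hcf(28, 25)
= hcf(25, 28 % 25) = hcf(25, 3)
= hcf(3, 25 % 3) = hcf(3, 1)
= hcf(1, 3 % 1) = hcf(1, 0)
b == 0, return a = 1


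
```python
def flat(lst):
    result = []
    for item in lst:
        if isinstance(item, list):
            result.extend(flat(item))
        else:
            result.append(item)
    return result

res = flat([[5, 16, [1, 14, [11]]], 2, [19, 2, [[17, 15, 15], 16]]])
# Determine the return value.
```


flat([[5, 16, [1, 14, [11]]], 2, [19, 2, [[17, 15, 15], 16]]])
Processing each element:
  [5, 16, [1, 14, [11]]] is a list -> flat recursively -> [5, 16, 1, 14, 11]
  2 is not a list -> append 2
  [19, 2, [[17, 15, 15], 16]] is a list -> flat recursively -> [19, 2, 17, 15, 15, 16]
= [5, 16, 1, 14, 11, 2, 19, 2, 17, 15, 15, 16]


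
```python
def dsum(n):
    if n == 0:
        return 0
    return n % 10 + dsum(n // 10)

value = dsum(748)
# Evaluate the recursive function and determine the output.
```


dsum(748)
= 8 + dsum(74)
= 8 + 4 + dsum(7)
= 8 + 4 + 7 + dsum(0)
= 8 + 4 + 7 + 0
= 19


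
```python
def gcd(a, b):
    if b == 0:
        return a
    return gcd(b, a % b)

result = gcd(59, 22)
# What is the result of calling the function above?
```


gcd(59, 22)
= gcd(22, 59 % 22) = gcd(22, 15)
= gcd(15, 22 % 15) = gcd(15, 7)
= gcd(7, 15 % 7) = gcd(7, 1)
= gcd(1, 7 % 1) = gcd(1, 0)
b == 0, return a = 1


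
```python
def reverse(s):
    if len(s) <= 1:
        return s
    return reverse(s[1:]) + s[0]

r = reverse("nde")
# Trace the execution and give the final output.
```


reverse("nde")
= reverse("de") + "n"
= reverse("e") + "d" + "n"
= "e" + "d" + "n"
= "edn"


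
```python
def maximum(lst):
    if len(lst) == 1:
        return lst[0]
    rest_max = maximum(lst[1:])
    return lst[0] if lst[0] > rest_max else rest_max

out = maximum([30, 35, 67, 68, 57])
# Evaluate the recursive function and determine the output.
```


maximum([30, 35, 67, 68, 57])
= compare 30 with maximum([35, 67, 68, 57])
= compare 35 with maximum([67, 68, 57])
= compare 67 with maximum([68, 57])
= compare 68 with maximum([57])
Base: maximum([57]) = 57
compare 68 with 57: max = 68
compare 67 with 68: max = 68
compare 35 with 68: max = 68
compare 30 with 68: max = 68
= 68


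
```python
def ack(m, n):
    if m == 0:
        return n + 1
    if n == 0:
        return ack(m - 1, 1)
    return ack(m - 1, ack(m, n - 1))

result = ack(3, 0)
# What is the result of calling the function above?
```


ack(3, 0)
n == 0: return ack(2, 1)
= ack(2, 1) = 5
= 5


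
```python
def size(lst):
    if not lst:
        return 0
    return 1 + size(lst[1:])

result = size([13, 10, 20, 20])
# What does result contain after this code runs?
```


size([13, 10, 20, 20])
= 1 + size([10, 20, 20])
= 1 + 1 + size([20, 20])
= 1 + 1 + 1 + size([20])
= 1 + 1 + 1 + 1 + size([])
= 1 + 1 + 1 + 1 + 0
= 4


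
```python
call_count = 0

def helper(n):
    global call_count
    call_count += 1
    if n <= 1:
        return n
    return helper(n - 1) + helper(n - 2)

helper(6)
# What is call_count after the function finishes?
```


helper(6) calls helper(5) and helper(4); each non-base call branches into two more.
Let C(k) = total number of calls made by helper(k), including the call to helper(k) itself.
Base cases: C(0) = 1, C(1) = 1
Recurrence: C(k) = 1 + C(k-1) + C(k-2)
  C(2) = 1 + C(1) + C(0) = 1 + 1 + 1 = 3
  C(3) = 1 + C(2) + C(1) = 1 + 3 + 1 = 5
  C(4) = 1 + C(3) + C(2) = 1 + 5 + 3 = 9
  C(5) = 1 + C(4) + C(3) = 1 + 9 + 5 = 15
  C(6) = 1 + C(5) + C(4) = 1 + 15 + 9 = 25
Total calls = C(6) = 25


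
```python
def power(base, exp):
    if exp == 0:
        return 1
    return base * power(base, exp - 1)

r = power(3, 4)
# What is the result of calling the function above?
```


power(3, 4)
= 3 * power(3, 3)
= 3 * 3 * power(3, 2)
= 3 * 3 * 3 * power(3, 1)
= 3 * 3 * 3 * 3 * power(3, 0)
= 3 * 3 * 3 * 3 * 1
= 81


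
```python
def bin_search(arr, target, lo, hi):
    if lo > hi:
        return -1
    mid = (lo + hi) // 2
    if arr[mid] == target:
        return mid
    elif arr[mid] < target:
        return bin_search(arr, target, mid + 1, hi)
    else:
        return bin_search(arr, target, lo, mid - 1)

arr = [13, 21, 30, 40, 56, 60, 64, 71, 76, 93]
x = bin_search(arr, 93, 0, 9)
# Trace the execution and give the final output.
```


bin_search(arr, 93, 0, 9)
lo=0, hi=9, mid=4, arr[mid]=56
56 < 93, search right half
lo=5, hi=9, mid=7, arr[mid]=71
71 < 93, search right half
lo=8, hi=9, mid=8, arr[mid]=76
76 < 93, search right half
lo=9, hi=9, mid=9, arr[mid]=93
arr[9] == 93, found at index 9
= 9


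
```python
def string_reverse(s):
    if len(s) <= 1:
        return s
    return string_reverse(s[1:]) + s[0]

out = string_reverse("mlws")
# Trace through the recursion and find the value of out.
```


string_reverse("mlws")
= string_reverse("lws") + "m"
= string_reverse("ws") + "l" + "m"
= string_reverse("s") + "w" + "l" + "m"
= "s" + "w" + "l" + "m"
= "swlm"


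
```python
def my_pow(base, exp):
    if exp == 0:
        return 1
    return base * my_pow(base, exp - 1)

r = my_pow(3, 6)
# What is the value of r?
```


my_pow(3, 6)
= 3 * my_pow(3, 5)
= 3 * 3 * my_pow(3, 4)
= 3 * 3 * 3 * my_pow(3, 3)
= 3 * 3 * 3 * 3 * my_pow(3, 2)
= 3 * 3 * 3 * 3 * 3 * my_pow(3, 1)
= 3 * 3 * 3 * 3 * 3 * 3 * my_pow(3, 0)
= 3 * 3 * 3 * 3 * 3 * 3 * 1
= 729


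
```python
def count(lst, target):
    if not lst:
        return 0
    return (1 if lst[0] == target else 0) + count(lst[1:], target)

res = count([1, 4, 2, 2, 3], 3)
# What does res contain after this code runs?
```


count([1, 4, 2, 2, 3], 3)
lst[0]=1 != 3: 0 + count([4, 2, 2, 3], 3)
lst[0]=4 != 3: 0 + count([2, 2, 3], 3)
lst[0]=2 != 3: 0 + count([2, 3], 3)
lst[0]=2 != 3: 0 + count([3], 3)
lst[0]=3 == 3: 1 + count([], 3)
= 1


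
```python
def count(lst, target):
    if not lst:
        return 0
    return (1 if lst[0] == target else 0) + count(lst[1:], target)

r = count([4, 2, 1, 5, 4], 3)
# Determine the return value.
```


count([4, 2, 1, 5, 4], 3)
lst[0]=4 != 3: 0 + count([2, 1, 5, 4], 3)
lst[0]=2 != 3: 0 + count([1, 5, 4], 3)
lst[0]=1 != 3: 0 + count([5, 4], 3)
lst[0]=5 != 3: 0 + count([4], 3)
lst[0]=4 != 3: 0 + count([], 3)
= 0


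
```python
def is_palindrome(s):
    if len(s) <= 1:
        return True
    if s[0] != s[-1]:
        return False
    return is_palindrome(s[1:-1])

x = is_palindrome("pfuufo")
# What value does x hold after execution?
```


is_palindrome("pfuufo")
"pfuufo": s[0]='p' != s[-1]='o' -> False
= False


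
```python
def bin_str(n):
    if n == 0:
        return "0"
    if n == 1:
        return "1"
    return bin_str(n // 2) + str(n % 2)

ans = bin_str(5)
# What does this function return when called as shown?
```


bin_str(5)
= bin_str(2) + "1"
= bin_str(1) + "0" + "1"
= "1" + "0" + "1"
= "101"


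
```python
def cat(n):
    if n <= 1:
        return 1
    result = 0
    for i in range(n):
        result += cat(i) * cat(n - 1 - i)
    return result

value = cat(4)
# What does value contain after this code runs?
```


cat(4)
= sum of cat(i) * cat(4-1-i) for i in 0..3
First compute sub-values bottom-up:
  cat(0) = 1, cat(1) = 1
  cat(2) = 1*1 + 1*1 = 2
  cat(3) = 1*2 + 1*1 + 2*1 = 5
Now cat(4):
  cat(0)*cat(3) = 1*5 = 5
  cat(1)*cat(2) = 1*2 = 2
  cat(2)*cat(1) = 2*1 = 2
  cat(3)*cat(0) = 5*1 = 5
= 5 + 2 + 2 + 5
= 14


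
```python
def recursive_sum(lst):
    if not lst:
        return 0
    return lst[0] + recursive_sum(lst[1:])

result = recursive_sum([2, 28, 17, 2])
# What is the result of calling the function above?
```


recursive_sum([2, 28, 17, 2])
= 2 + recursive_sum([28, 17, 2])
= 2 + 28 + recursive_sum([17, 2])
= 2 + 28 + 17 + recursive_sum([2])
= 2 + 28 + 17 + 2 + recursive_sum([])
= 2 + 28 + 17 + 2 + 0
= 49


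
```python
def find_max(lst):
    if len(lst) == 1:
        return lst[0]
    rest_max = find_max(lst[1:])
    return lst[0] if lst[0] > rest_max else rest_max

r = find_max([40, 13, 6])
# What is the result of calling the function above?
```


find_max([40, 13, 6])
= compare 40 with find_max([13, 6])
= compare 13 with find_max([6])
Base: find_max([6]) = 6
compare 13 with 6: max = 13
compare 40 with 13: max = 40
= 40


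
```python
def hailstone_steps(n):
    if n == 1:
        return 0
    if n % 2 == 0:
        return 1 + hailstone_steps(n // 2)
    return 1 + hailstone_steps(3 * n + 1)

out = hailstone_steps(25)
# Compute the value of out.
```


hailstone_steps(25)
25 is odd -> 3*25+1 = 76 -> hailstone_steps(76)
76 is even -> hailstone_steps(38)
38 is even -> hailstone_steps(19)
19 is odd -> 3*19+1 = 58 -> hailstone_steps(58)
58 is even -> hailstone_steps(29)
29 is odd -> 3*29+1 = 88 -> hailstone_steps(88)
88 is even -> hailstone_steps(44)
44 is even -> hailstone_steps(22)
22 is even -> hailstone_steps(11)
11 is odd -> 3*11+1 = 34 -> hailstone_steps(34)
34 is even -> hailstone_steps(17)
17 is odd -> 3*17+1 = 52 -> hailstone_steps(52)
52 is even -> hailstone_steps(26)
26 is even -> hailstone_steps(13)
13 is odd -> 3*13+1 = 40 -> hailstone_steps(40)
40 is even -> hailstone_steps(20)
20 is even -> hailstone_steps(10)
10 is even -> hailstone_steps(5)
5 is odd -> 3*5+1 = 16 -> hailstone_steps(16)
16 is even -> hailstone_steps(8)
8 is even -> hailstone_steps(4)
4 is even -> hailstone_steps(2)
2 is even -> hailstone_steps(1)
Reached 1 after 23 steps
= 23


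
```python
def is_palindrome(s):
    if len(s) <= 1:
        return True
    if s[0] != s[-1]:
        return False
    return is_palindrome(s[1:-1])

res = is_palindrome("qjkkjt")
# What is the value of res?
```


is_palindrome("qjkkjt")
"qjkkjt": s[0]='q' != s[-1]='t' -> False
= False


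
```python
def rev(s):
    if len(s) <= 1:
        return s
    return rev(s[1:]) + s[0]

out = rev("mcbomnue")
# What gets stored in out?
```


rev("mcbomnue")
= rev("cbomnue") + "m"
= rev("bomnue") + "c" + "m"
= rev("omnue") + "b" + "c" + "m"
= rev("mnue") + "o" + "b" + "c" + "m"
= rev("nue") + "m" + "o" + "b" + "c" + "m"
= rev("ue") + "n" + "m" + "o" + "b" + "c" + "m"
= rev("e") + "u" + "n" + "m" + "o" + "b" + "c" + "m"
= "e" + "u" + "n" + "m" + "o" + "b" + "c" + "m"
= "eunmobcm"


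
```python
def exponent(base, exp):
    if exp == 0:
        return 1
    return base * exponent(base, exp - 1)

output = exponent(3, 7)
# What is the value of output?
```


exponent(3, 7)
= 3 * exponent(3, 6)
= 3 * 3 * exponent(3, 5)
= 3 * 3 * 3 * exponent(3, 4)
= 3 * 3 * 3 * 3 * exponent(3, 3)
= 3 * 3 * 3 * 3 * 3 * exponent(3, 2)
= 3 * 3 * 3 * 3 * 3 * 3 * exponent(3, 1)
= 3 * 3 * 3 * 3 * 3 * 3 * 3 * exponent(3, 0)
= 3 * 3 * 3 * 3 * 3 * 3 * 3 * 1
= 2187


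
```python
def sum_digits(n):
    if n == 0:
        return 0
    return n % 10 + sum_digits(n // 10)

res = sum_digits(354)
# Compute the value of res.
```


sum_digits(354)
= 4 + sum_digits(35)
= 4 + 5 + sum_digits(3)
= 4 + 5 + 3 + sum_digits(0)
= 4 + 5 + 3 + 0
= 12


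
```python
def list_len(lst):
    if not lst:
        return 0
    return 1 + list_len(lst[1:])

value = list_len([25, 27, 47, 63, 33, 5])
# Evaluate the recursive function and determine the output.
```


list_len([25, 27, 47, 63, 33, 5])
= 1 + list_len([27, 47, 63, 33, 5])
= 1 + 1 + list_len([47, 63, 33, 5])
= 1 + 1 + 1 + list_len([63, 33, 5])
= 1 + 1 + 1 + 1 + list_len([33, 5])
= 1 + 1 + 1 + 1 + 1 + list_len([5])
= 1 + 1 + 1 + 1 + 1 + 1 + list_len([])
= 1 + 1 + 1 + 1 + 1 + 1 + 0
= 6


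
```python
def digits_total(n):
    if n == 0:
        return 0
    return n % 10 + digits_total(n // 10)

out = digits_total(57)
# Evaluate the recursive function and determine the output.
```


digits_total(57)
= 7 + digits_total(5)
= 7 + 5 + digits_total(0)
= 7 + 5 + 0
= 12


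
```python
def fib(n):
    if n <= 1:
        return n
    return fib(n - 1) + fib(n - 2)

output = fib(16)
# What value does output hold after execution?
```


fib(16)
= fib(15) + fib(14)
= (fib(14) + fib(13)) + fib(14)
Computing bottom-up: fib(0)=0, fib(1)=1, fib(2)=1, fib(3)=2, fib(4)=3, fib(5)=5, fib(6)=8, fib(7)=13, fib(8)=21, fib(9)=34, fib(10)=55, fib(11)=89, fib(12)=144, fib(13)=233, fib(14)=377, fib(15)=610, fib(16)=987
= 987


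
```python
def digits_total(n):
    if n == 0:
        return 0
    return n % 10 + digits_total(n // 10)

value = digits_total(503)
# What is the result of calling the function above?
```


digits_total(503)
= 3 + digits_total(50)
= 3 + 0 + digits_total(5)
= 3 + 0 + 5 + digits_total(0)
= 3 + 0 + 5 + 0
= 8


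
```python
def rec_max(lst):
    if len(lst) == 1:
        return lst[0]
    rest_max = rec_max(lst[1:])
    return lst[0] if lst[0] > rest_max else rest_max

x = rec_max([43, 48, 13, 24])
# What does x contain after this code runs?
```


rec_max([43, 48, 13, 24])
= compare 43 with rec_max([48, 13, 24])
= compare 48 with rec_max([13, 24])
= compare 13 with rec_max([24])
Base: rec_max([24]) = 24
compare 13 with 24: max = 24
compare 48 with 24: max = 48
compare 43 with 48: max = 48
= 48


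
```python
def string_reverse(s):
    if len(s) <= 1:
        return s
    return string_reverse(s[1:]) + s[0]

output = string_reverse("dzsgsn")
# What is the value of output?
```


string_reverse("dzsgsn")
= string_reverse("zsgsn") + "d"
= string_reverse("sgsn") + "z" + "d"
= string_reverse("gsn") + "s" + "z" + "d"
= string_reverse("sn") + "g" + "s" + "z" + "d"
= string_reverse("n") + "s" + "g" + "s" + "z" + "d"
= "n" + "s" + "g" + "s" + "z" + "d"
= "nsgszd"


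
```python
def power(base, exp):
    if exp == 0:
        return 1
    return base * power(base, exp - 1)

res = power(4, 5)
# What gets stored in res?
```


power(4, 5)
= 4 * power(4, 4)
= 4 * 4 * power(4, 3)
= 4 * 4 * 4 * power(4, 2)
= 4 * 4 * 4 * 4 * power(4, 1)
= 4 * 4 * 4 * 4 * 4 * power(4, 0)
= 4 * 4 * 4 * 4 * 4 * 1
= 1024


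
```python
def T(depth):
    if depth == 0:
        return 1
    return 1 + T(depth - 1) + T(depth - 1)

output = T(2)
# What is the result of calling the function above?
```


T(2)
= 1 + T(1) + T(1)
= 1 + 2 * T(1)
T(k) = 2^(k+1) - 1
T(0) = 1
T(1) = 3
T(2) = 7
T(2) = 2^3 - 1 = 7


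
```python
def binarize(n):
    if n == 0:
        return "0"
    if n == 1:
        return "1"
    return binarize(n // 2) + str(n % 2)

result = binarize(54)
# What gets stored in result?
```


binarize(54)
= binarize(27) + "0"
= binarize(13) + "1" + "0"
= binarize(6) + "1" + "1" + "0"
= binarize(3) + "0" + "1" + "1" + "0"
= binarize(1) + "1" + "0" + "1" + "1" + "0"
= "1" + "1" + "0" + "1" + "1" + "0"
= "110110"


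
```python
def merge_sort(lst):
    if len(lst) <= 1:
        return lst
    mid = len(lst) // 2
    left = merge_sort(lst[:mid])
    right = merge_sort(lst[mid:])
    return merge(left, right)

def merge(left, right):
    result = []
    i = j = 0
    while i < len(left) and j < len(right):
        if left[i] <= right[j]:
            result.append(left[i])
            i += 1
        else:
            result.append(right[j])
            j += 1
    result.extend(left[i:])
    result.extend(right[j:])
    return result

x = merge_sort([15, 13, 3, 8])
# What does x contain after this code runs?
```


merge_sort([15, 13, 3, 8])
Split into [15, 13] and [3, 8]
Left sorted: [13, 15]
Right sorted: [3, 8]
Merge [13, 15] and [3, 8]
= [3, 8, 13, 15]
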